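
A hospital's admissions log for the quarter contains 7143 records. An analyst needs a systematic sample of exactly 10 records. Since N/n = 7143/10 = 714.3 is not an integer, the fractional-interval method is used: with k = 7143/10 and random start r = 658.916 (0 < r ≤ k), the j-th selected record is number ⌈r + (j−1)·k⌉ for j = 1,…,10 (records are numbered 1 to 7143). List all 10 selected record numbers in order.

659, 1374, 2088, 2802, 3517, 4231, 4945, 5660, 6374, 7088

j=1: r + 0k = 658.916 → ⌈·⌉ = 659
j=2: r + 1k = 1373.216 → ⌈·⌉ = 1374
j=3: r + 2k = 2087.516 → ⌈·⌉ = 2088
j=4: r + 3k = 2801.816 → ⌈·⌉ = 2802
j=5: r + 4k = 3516.116 → ⌈·⌉ = 3517
j=6: r + 5k = 4230.416 → ⌈·⌉ = 4231
j=7: r + 6k = 4944.716 → ⌈·⌉ = 4945
j=8: r + 7k = 5659.016 → ⌈·⌉ = 5660
j=9: r + 8k = 6373.316 → ⌈·⌉ = 6374
j=10: r + 9k = 7087.616 → ⌈·⌉ = 7088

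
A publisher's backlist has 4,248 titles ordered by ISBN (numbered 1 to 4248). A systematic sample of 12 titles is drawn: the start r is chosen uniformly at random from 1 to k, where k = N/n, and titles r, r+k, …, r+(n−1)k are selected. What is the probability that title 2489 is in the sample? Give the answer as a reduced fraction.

1/354

k = 4248/12 = 354.
Title 2489 is selected iff r ≡ 2489 (mod 354); exactly one such r in {1,…,354}.
Inclusion probability = 1/354.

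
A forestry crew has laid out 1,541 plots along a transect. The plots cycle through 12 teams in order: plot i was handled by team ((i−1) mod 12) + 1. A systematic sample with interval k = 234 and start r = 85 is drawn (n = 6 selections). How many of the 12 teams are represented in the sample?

Consecutive selections differ by k = 234, so their team numbers differ by 234 mod 12 = 6.
gcd(234, 12) = 6, so the sample visits 12/6 = 2 distinct residues mod 12.
Start 85 is team 1; the teams hit are 1, 7.

2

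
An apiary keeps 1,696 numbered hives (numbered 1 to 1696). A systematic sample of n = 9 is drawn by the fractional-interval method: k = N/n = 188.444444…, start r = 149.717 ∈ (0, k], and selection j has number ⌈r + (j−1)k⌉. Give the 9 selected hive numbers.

150, 339, 527, 716, 904, 1092, 1281, 1469, 1658

j=1: r + 0k = 149.717 → ⌈·⌉ = 150
j=2: r + 1k = 338.161444… → ⌈·⌉ = 339
j=3: r + 2k = 526.605888… → ⌈·⌉ = 527
j=4: r + 3k = 715.050333… → ⌈·⌉ = 716
j=5: r + 4k = 903.494777… → ⌈·⌉ = 904
j=6: r + 5k = 1091.939222… → ⌈·⌉ = 1092
j=7: r + 6k = 1280.383666… → ⌈·⌉ = 1281
j=8: r + 7k = 1468.828111… → ⌈·⌉ = 1469
j=9: r + 8k = 1657.272555… → ⌈·⌉ = 1658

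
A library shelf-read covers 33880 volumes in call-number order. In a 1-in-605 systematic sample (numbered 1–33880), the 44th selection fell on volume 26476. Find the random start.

k = 605
r = 26476 − (44−1)×605 = 26476 − 26015 = 461

461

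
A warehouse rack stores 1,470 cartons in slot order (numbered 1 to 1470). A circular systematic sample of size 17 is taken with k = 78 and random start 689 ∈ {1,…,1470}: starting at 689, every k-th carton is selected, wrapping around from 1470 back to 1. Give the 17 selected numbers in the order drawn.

689, 767, 845, 923, 1001, 1079, 1157, 1235, 1313, 1391, 1469, 77, 155, 233, 311, 389, 467

Selection 1: 689
Selection 2: 689 + 78 = 767
Selection 3: 767 + 78 = 845
Selection 4: 845 + 78 = 923
Selection 5: 923 + 78 = 1001
Selection 6: 1001 + 78 = 1079
Selection 7: 1079 + 78 = 1157
Selection 8: 1157 + 78 = 1235
Selection 9: 1235 + 78 = 1313
Selection 10: 1313 + 78 = 1391
Selection 11: 1391 + 78 = 1469
Selection 12: 1469 + 78 = 1547 → 1547 − 1470 = 77
Selection 13: 77 + 78 = 155
Selection 14: 155 + 78 = 233
Selection 15: 233 + 78 = 311
Selection 16: 311 + 78 = 389
Selection 17: 389 + 78 = 467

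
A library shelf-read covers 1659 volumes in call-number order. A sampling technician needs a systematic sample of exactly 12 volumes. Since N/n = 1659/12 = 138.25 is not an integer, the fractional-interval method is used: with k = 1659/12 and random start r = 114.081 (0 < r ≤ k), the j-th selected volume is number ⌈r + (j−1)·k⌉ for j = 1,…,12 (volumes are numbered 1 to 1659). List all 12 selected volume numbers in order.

115, 253, 391, 529, 668, 806, 944, 1082, 1221, 1359, 1497, 1635

j=1: r + 0k = 114.081 → ⌈·⌉ = 115
j=2: r + 1k = 252.331 → ⌈·⌉ = 253
j=3: r + 2k = 390.581 → ⌈·⌉ = 391
j=4: r + 3k = 528.831 → ⌈·⌉ = 529
j=5: r + 4k = 667.081 → ⌈·⌉ = 668
j=6: r + 5k = 805.331 → ⌈·⌉ = 806
j=7: r + 6k = 943.581 → ⌈·⌉ = 944
j=8: r + 7k = 1081.831 → ⌈·⌉ = 1082
j=9: r + 8k = 1220.081 → ⌈·⌉ = 1221
j=10: r + 9k = 1358.331 → ⌈·⌉ = 1359
j=11: r + 10k = 1496.581 → ⌈·⌉ = 1497
j=12: r + 11k = 1634.831 → ⌈·⌉ = 1635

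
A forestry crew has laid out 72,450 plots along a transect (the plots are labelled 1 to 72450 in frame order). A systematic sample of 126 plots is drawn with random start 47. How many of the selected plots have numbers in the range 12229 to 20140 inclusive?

13

k = 72450/126 = 575
First selection ≥ 12229: 47 + ⌈(12229−47)/575⌉·575 = 47 + 22×575 = 12697
Last selection ≤ 20140: 47 + ⌊(20140−47)/575⌋·575 = 47 + 34×575 = 19597
Count = 34 − 22 + 1 = 13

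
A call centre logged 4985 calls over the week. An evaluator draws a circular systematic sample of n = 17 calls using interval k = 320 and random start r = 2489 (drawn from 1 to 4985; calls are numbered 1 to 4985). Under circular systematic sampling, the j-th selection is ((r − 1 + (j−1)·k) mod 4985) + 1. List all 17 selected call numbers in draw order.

2489, 2809, 3129, 3449, 3769, 4089, 4409, 4729, 64, 384, 704, 1024, 1344, 1664, 1984, 2304, 2624

Selection 1: 2489
Selection 2: 2489 + 320 = 2809
Selection 3: 2809 + 320 = 3129
Selection 4: 3129 + 320 = 3449
Selection 5: 3449 + 320 = 3769
Selection 6: 3769 + 320 = 4089
Selection 7: 4089 + 320 = 4409
Selection 8: 4409 + 320 = 4729
Selection 9: 4729 + 320 = 5049 → 5049 − 4985 = 64
Selection 10: 64 + 320 = 384
Selection 11: 384 + 320 = 704
Selection 12: 704 + 320 = 1024
Selection 13: 1024 + 320 = 1344
Selection 14: 1344 + 320 = 1664
Selection 15: 1664 + 320 = 1984
Selection 16: 1984 + 320 = 2304
Selection 17: 2304 + 320 = 2624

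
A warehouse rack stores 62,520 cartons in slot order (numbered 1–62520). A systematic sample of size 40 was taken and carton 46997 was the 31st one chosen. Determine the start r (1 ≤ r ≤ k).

107

k = 62520/40 = 1563
r = 46997 − (31−1)×1563 = 46997 − 46890 = 107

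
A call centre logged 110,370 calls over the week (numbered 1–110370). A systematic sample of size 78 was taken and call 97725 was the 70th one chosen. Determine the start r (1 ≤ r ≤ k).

90

k = 110370/78 = 1415
r = 97725 − (70−1)×1415 = 97725 − 97635 = 90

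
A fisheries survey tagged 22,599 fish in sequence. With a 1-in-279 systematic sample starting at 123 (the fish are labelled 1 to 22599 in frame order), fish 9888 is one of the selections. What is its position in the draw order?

36

k = 279
position = (9888 − 123)/279 + 1 = 9765/279 + 1 = 35 + 1 = 36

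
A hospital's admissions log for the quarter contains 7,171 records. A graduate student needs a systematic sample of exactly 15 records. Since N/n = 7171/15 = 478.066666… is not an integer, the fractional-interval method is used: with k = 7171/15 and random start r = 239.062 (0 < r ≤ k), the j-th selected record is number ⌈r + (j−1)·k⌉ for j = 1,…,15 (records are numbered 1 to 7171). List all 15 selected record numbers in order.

240, 718, 1196, 1674, 2152, 2630, 3108, 3586, 4064, 4542, 5020, 5498, 5976, 6454, 6932

j=1: r + 0k = 239.062 → ⌈·⌉ = 240
j=2: r + 1k = 717.128666… → ⌈·⌉ = 718
j=3: r + 2k = 1195.195333… → ⌈·⌉ = 1196
j=4: r + 3k = 1673.262 → ⌈·⌉ = 1674
j=5: r + 4k = 2151.328666… → ⌈·⌉ = 2152
j=6: r + 5k = 2629.395333… → ⌈·⌉ = 2630
j=7: r + 6k = 3107.462 → ⌈·⌉ = 3108
j=8: r + 7k = 3585.528666… → ⌈·⌉ = 3586
j=9: r + 8k = 4063.595333… → ⌈·⌉ = 4064
j=10: r + 9k = 4541.662 → ⌈·⌉ = 4542
j=11: r + 10k = 5019.728666… → ⌈·⌉ = 5020
j=12: r + 11k = 5497.795333… → ⌈·⌉ = 5498
j=13: r + 12k = 5975.862 → ⌈·⌉ = 5976
j=14: r + 13k = 6453.928666… → ⌈·⌉ = 6454
j=15: r + 14k = 6931.995333… → ⌈·⌉ = 6932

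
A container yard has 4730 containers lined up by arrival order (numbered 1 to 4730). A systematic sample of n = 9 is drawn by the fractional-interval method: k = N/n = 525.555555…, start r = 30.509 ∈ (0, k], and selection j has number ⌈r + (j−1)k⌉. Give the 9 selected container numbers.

j=1: r + 0k = 30.509 → ⌈·⌉ = 31
j=2: r + 1k = 556.064555… → ⌈·⌉ = 557
j=3: r + 2k = 1081.620111… → ⌈·⌉ = 1082
j=4: r + 3k = 1607.175666… → ⌈·⌉ = 1608
j=5: r + 4k = 2132.731222… → ⌈·⌉ = 2133
j=6: r + 5k = 2658.286777… → ⌈·⌉ = 2659
j=7: r + 6k = 3183.842333… → ⌈·⌉ = 3184
j=8: r + 7k = 3709.397888… → ⌈·⌉ = 3710
j=9: r + 8k = 4234.953444… → ⌈·⌉ = 4235

31, 557, 1082, 1608, 2133, 2659, 3184, 3710, 4235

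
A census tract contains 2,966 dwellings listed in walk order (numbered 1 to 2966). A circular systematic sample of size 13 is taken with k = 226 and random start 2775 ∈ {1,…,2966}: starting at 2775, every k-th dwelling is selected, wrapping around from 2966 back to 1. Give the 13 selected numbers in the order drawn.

2775, 35, 261, 487, 713, 939, 1165, 1391, 1617, 1843, 2069, 2295, 2521

Selection 1: 2775
Selection 2: 2775 + 226 = 3001 → 3001 − 2966 = 35
Selection 3: 35 + 226 = 261
Selection 4: 261 + 226 = 487
Selection 5: 487 + 226 = 713
Selection 6: 713 + 226 = 939
Selection 7: 939 + 226 = 1165
Selection 8: 1165 + 226 = 1391
Selection 9: 1391 + 226 = 1617
Selection 10: 1617 + 226 = 1843
Selection 11: 1843 + 226 = 2069
Selection 12: 2069 + 226 = 2295
Selection 13: 2295 + 226 = 2521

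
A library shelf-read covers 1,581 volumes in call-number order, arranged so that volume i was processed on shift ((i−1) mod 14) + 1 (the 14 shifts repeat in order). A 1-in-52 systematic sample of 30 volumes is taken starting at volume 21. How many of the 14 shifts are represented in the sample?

Consecutive selections differ by k = 52, so their shift numbers differ by 52 mod 14 = 10.
gcd(52, 14) = 2, so the sample visits 14/2 = 7 distinct residues mod 14.
Start 21 is shift 7; the shifts hit are 1, 3, 5, 7, 9, 11, 13.

7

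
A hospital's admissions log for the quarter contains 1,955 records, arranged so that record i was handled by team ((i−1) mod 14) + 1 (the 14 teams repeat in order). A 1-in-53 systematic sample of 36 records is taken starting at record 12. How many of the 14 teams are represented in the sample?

Consecutive selections differ by k = 53, so their team numbers differ by 53 mod 14 = 11.
gcd(53, 14) = 1, so the sample visits 14/1 = 14 distinct residues mod 14.
Start 12 is team 12; the teams hit are 1, 2, 3, 4, 5, 6, 7, 8, 9, 10, 11, 12, 13, 14.

14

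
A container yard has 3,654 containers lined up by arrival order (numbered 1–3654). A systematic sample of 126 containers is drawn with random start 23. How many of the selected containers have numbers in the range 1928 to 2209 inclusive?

10

k = 3654/126 = 29
First selection ≥ 1928: 23 + ⌈(1928−23)/29⌉·29 = 23 + 66×29 = 1937
Last selection ≤ 2209: 23 + ⌊(2209−23)/29⌋·29 = 23 + 75×29 = 2198
Count = 75 − 66 + 1 = 10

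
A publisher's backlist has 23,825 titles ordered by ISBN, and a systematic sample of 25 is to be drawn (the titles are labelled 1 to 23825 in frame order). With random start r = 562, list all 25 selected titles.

562, 1515, 2468, 3421, 4374, 5327, 6280, 7233, 8186, 9139, 10092, 11045, 11998, 12951, 13904, 14857, 15810, 16763, 17716, 18669, 19622, 20575, 21528, 22481, 23434

k = N/n = 23825/25 = 953
title 1: 562
title 2: 562 + 953 = 1515
title 3: 1515 + 953 = 2468
title 4: 2468 + 953 = 3421
title 5: 3421 + 953 = 4374
title 6: 4374 + 953 = 5327
title 7: 5327 + 953 = 6280
title 8: 6280 + 953 = 7233
title 9: 7233 + 953 = 8186
title 10: 8186 + 953 = 9139
title 11: 9139 + 953 = 10092
title 12: 10092 + 953 = 11045
title 13: 11045 + 953 = 11998
title 14: 11998 + 953 = 12951
title 15: 12951 + 953 = 13904
title 16: 13904 + 953 = 14857
title 17: 14857 + 953 = 15810
title 18: 15810 + 953 = 16763
title 19: 16763 + 953 = 17716
title 20: 17716 + 953 = 18669
title 21: 18669 + 953 = 19622
title 22: 19622 + 953 = 20575
title 23: 20575 + 953 = 21528
title 24: 21528 + 953 = 22481
title 25: 22481 + 953 = 23434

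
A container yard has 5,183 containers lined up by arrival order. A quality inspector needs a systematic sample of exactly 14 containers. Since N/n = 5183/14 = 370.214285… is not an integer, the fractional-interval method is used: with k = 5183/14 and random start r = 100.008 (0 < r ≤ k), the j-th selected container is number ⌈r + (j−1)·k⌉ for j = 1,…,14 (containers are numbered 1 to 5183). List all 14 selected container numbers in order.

101, 471, 841, 1211, 1581, 1952, 2322, 2692, 3062, 3432, 3803, 4173, 4543, 4913

j=1: r + 0k = 100.008 → ⌈·⌉ = 101
j=2: r + 1k = 470.222285… → ⌈·⌉ = 471
j=3: r + 2k = 840.436571… → ⌈·⌉ = 841
j=4: r + 3k = 1210.650857… → ⌈·⌉ = 1211
j=5: r + 4k = 1580.865142… → ⌈·⌉ = 1581
j=6: r + 5k = 1951.079428… → ⌈·⌉ = 1952
j=7: r + 6k = 2321.293714… → ⌈·⌉ = 2322
j=8: r + 7k = 2691.508 → ⌈·⌉ = 2692
j=9: r + 8k = 3061.722285… → ⌈·⌉ = 3062
j=10: r + 9k = 3431.936571… → ⌈·⌉ = 3432
j=11: r + 10k = 3802.150857… → ⌈·⌉ = 3803
j=12: r + 11k = 4172.365142… → ⌈·⌉ = 4173
j=13: r + 12k = 4542.579428… → ⌈·⌉ = 4543
j=14: r + 13k = 4912.793714… → ⌈·⌉ = 4913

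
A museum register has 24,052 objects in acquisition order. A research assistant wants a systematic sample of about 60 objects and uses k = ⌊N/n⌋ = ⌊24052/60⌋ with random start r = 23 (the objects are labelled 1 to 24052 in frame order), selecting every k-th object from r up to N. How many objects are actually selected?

61

k = ⌊24052/60⌋ = 400
Achieved size = ⌊(24052 − 23)/400⌋ + 1 = ⌊24029/400⌋ + 1 = 60 + 1 = 61
(last selection: 23 + 60×400 = 24023 ≤ 24052; next would be 24423 > 24052)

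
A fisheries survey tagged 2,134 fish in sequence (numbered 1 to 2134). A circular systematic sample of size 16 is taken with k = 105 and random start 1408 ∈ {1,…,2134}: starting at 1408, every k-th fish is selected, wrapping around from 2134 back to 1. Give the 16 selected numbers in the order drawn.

1408, 1513, 1618, 1723, 1828, 1933, 2038, 9, 114, 219, 324, 429, 534, 639, 744, 849

Selection 1: 1408
Selection 2: 1408 + 105 = 1513
Selection 3: 1513 + 105 = 1618
Selection 4: 1618 + 105 = 1723
Selection 5: 1723 + 105 = 1828
Selection 6: 1828 + 105 = 1933
Selection 7: 1933 + 105 = 2038
Selection 8: 2038 + 105 = 2143 → 2143 − 2134 = 9
Selection 9: 9 + 105 = 114
Selection 10: 114 + 105 = 219
Selection 11: 219 + 105 = 324
Selection 12: 324 + 105 = 429
Selection 13: 429 + 105 = 534
Selection 14: 534 + 105 = 639
Selection 15: 639 + 105 = 744
Selection 16: 744 + 105 = 849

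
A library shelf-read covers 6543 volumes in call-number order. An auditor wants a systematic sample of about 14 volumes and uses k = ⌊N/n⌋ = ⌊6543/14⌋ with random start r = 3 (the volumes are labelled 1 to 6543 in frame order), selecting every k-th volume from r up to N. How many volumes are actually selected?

15

k = ⌊6543/14⌋ = 467
Achieved size = ⌊(6543 − 3)/467⌋ + 1 = ⌊6540/467⌋ + 1 = 14 + 1 = 15
(last selection: 3 + 14×467 = 6541 ≤ 6543; next would be 7008 > 6543)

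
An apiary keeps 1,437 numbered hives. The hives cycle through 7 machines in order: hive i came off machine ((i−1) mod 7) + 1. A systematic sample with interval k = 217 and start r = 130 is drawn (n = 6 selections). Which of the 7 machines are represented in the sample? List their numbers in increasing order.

4

Consecutive selections differ by k = 217, so their machine numbers differ by 217 mod 7 = 0.
gcd(217, 7) = 7, so the sample visits 7/7 = 1 distinct residues mod 7.
Start 130 is machine 4; the machines hit are 4.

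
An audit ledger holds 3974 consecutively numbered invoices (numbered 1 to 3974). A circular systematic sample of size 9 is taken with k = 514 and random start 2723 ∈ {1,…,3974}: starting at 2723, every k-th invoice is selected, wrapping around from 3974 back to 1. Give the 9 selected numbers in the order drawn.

Selection 1: 2723
Selection 2: 2723 + 514 = 3237
Selection 3: 3237 + 514 = 3751
Selection 4: 3751 + 514 = 4265 → 4265 − 3974 = 291
Selection 5: 291 + 514 = 805
Selection 6: 805 + 514 = 1319
Selection 7: 1319 + 514 = 1833
Selection 8: 1833 + 514 = 2347
Selection 9: 2347 + 514 = 2861

2723, 3237, 3751, 291, 805, 1319, 1833, 2347, 2861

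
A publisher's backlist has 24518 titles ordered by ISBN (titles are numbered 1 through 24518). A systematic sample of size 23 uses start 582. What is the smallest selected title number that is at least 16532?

16572

k = 24518/23 = 1066
Steps past start: ⌈(16532 − 582)/1066⌉ = ⌈15950/1066⌉ = 15
Selected title: 582 + 15×1066 = 16572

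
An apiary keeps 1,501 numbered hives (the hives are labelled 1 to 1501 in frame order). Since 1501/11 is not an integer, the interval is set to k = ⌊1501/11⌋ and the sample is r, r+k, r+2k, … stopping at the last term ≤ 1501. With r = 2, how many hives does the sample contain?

k = ⌊1501/11⌋ = 136
Achieved size = ⌊(1501 − 2)/136⌋ + 1 = ⌊1499/136⌋ + 1 = 11 + 1 = 12
(last selection: 2 + 11×136 = 1498 ≤ 1501; next would be 1634 > 1501)

12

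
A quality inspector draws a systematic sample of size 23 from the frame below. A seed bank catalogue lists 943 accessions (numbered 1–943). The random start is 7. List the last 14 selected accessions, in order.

k = N/n = 943/23 = 41
10th selection = 7 + 9×41 = 376
11th: 376 + 41 = 417
12th: 417 + 41 = 458
13th: 458 + 41 = 499
14th: 499 + 41 = 540
15th: 540 + 41 = 581
16th: 581 + 41 = 622
17th: 622 + 41 = 663
18th: 663 + 41 = 704
19th: 704 + 41 = 745
20th: 745 + 41 = 786
21st: 786 + 41 = 827
22nd: 827 + 41 = 868
23rd: 868 + 41 = 909

376, 417, 458, 499, 540, 581, 622, 663, 704, 745, 786, 827, 868, 909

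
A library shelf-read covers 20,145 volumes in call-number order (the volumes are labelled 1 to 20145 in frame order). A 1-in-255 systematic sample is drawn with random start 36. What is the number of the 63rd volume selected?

15846

k = 255
63rd selection = r + (63−1)·k = 36 + 62×255 = 36 + 15810 = 15846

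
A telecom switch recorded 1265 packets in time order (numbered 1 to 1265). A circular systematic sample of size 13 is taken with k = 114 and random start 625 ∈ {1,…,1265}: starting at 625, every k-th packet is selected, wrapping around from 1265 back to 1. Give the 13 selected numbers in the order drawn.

625, 739, 853, 967, 1081, 1195, 44, 158, 272, 386, 500, 614, 728

Selection 1: 625
Selection 2: 625 + 114 = 739
Selection 3: 739 + 114 = 853
Selection 4: 853 + 114 = 967
Selection 5: 967 + 114 = 1081
Selection 6: 1081 + 114 = 1195
Selection 7: 1195 + 114 = 1309 → 1309 − 1265 = 44
Selection 8: 44 + 114 = 158
Selection 9: 158 + 114 = 272
Selection 10: 272 + 114 = 386
Selection 11: 386 + 114 = 500
Selection 12: 500 + 114 = 614
Selection 13: 614 + 114 = 728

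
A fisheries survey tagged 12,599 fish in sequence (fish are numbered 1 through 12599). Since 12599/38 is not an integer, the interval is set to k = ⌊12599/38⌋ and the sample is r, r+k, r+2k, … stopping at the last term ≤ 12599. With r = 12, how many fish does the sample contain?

39

k = ⌊12599/38⌋ = 331
Achieved size = ⌊(12599 − 12)/331⌋ + 1 = ⌊12587/331⌋ + 1 = 38 + 1 = 39
(last selection: 12 + 38×331 = 12590 ≤ 12599; next would be 12921 > 12599)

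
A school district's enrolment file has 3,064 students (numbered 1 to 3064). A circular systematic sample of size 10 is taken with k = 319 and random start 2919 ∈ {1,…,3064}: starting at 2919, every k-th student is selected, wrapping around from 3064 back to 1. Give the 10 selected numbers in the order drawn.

2919, 174, 493, 812, 1131, 1450, 1769, 2088, 2407, 2726

Selection 1: 2919
Selection 2: 2919 + 319 = 3238 → 3238 − 3064 = 174
Selection 3: 174 + 319 = 493
Selection 4: 493 + 319 = 812
Selection 5: 812 + 319 = 1131
Selection 6: 1131 + 319 = 1450
Selection 7: 1450 + 319 = 1769
Selection 8: 1769 + 319 = 2088
Selection 9: 2088 + 319 = 2407
Selection 10: 2407 + 319 = 2726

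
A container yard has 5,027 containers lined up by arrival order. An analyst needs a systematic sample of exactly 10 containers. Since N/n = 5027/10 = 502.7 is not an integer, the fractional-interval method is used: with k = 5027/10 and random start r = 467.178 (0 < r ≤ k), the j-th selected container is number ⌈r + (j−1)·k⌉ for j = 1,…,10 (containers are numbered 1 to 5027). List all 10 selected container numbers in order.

j=1: r + 0k = 467.178 → ⌈·⌉ = 468
j=2: r + 1k = 969.878 → ⌈·⌉ = 970
j=3: r + 2k = 1472.578 → ⌈·⌉ = 1473
j=4: r + 3k = 1975.278 → ⌈·⌉ = 1976
j=5: r + 4k = 2477.978 → ⌈·⌉ = 2478
j=6: r + 5k = 2980.678 → ⌈·⌉ = 2981
j=7: r + 6k = 3483.378 → ⌈·⌉ = 3484
j=8: r + 7k = 3986.078 → ⌈·⌉ = 3987
j=9: r + 8k = 4488.778 → ⌈·⌉ = 4489
j=10: r + 9k = 4991.478 → ⌈·⌉ = 4992

468, 970, 1473, 1976, 2478, 2981, 3484, 3987, 4489, 4992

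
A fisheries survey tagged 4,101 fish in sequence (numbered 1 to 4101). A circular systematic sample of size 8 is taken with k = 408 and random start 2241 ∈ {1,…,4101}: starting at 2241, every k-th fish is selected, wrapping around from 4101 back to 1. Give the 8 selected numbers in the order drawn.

Selection 1: 2241
Selection 2: 2241 + 408 = 2649
Selection 3: 2649 + 408 = 3057
Selection 4: 3057 + 408 = 3465
Selection 5: 3465 + 408 = 3873
Selection 6: 3873 + 408 = 4281 → 4281 − 4101 = 180
Selection 7: 180 + 408 = 588
Selection 8: 588 + 408 = 996

2241, 2649, 3057, 3465, 3873, 180, 588, 996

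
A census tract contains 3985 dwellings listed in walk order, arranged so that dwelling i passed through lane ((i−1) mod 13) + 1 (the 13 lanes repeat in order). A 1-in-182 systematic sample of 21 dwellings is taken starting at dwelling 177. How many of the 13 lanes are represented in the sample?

Consecutive selections differ by k = 182, so their lane numbers differ by 182 mod 13 = 0.
gcd(182, 13) = 13, so the sample visits 13/13 = 1 distinct residues mod 13.
Start 177 is lane 8; the lanes hit are 8.

1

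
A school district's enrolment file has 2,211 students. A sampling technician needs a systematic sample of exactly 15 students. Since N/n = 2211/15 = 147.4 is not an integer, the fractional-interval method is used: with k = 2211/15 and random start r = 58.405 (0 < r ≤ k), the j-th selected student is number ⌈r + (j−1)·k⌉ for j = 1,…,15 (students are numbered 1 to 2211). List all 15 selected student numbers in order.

59, 206, 354, 501, 649, 796, 943, 1091, 1238, 1386, 1533, 1680, 1828, 1975, 2123

j=1: r + 0k = 58.405 → ⌈·⌉ = 59
j=2: r + 1k = 205.805 → ⌈·⌉ = 206
j=3: r + 2k = 353.205 → ⌈·⌉ = 354
j=4: r + 3k = 500.605 → ⌈·⌉ = 501
j=5: r + 4k = 648.005 → ⌈·⌉ = 649
j=6: r + 5k = 795.405 → ⌈·⌉ = 796
j=7: r + 6k = 942.805 → ⌈·⌉ = 943
j=8: r + 7k = 1090.205 → ⌈·⌉ = 1091
j=9: r + 8k = 1237.605 → ⌈·⌉ = 1238
j=10: r + 9k = 1385.005 → ⌈·⌉ = 1386
j=11: r + 10k = 1532.405 → ⌈·⌉ = 1533
j=12: r + 11k = 1679.805 → ⌈·⌉ = 1680
j=13: r + 12k = 1827.205 → ⌈·⌉ = 1828
j=14: r + 13k = 1974.605 → ⌈·⌉ = 1975
j=15: r + 14k = 2122.005 → ⌈·⌉ = 2123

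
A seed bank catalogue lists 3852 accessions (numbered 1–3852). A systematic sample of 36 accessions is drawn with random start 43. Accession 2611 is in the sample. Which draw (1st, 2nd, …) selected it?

k = 3852/36 = 107
position = (2611 − 43)/107 + 1 = 2568/107 + 1 = 24 + 1 = 25

25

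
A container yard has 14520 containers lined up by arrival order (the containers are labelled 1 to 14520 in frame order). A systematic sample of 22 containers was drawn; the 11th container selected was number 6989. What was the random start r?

389

k = 14520/22 = 660
r = 6989 − (11−1)×660 = 6989 − 6600 = 389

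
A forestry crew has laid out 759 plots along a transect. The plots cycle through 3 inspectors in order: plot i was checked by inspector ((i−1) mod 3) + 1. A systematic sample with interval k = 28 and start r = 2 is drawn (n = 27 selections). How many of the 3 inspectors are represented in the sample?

3

Consecutive selections differ by k = 28, so their inspector numbers differ by 28 mod 3 = 1.
gcd(28, 3) = 1, so the sample visits 3/1 = 3 distinct residues mod 3.
Start 2 is inspector 2; the inspectors hit are 1, 2, 3.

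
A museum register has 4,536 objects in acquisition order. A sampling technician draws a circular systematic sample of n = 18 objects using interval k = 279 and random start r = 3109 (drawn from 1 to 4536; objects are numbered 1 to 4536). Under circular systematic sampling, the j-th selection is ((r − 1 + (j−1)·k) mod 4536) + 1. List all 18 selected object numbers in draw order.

3109, 3388, 3667, 3946, 4225, 4504, 247, 526, 805, 1084, 1363, 1642, 1921, 2200, 2479, 2758, 3037, 3316

Selection 1: 3109
Selection 2: 3109 + 279 = 3388
Selection 3: 3388 + 279 = 3667
Selection 4: 3667 + 279 = 3946
Selection 5: 3946 + 279 = 4225
Selection 6: 4225 + 279 = 4504
Selection 7: 4504 + 279 = 4783 → 4783 − 4536 = 247
Selection 8: 247 + 279 = 526
Selection 9: 526 + 279 = 805
Selection 10: 805 + 279 = 1084
Selection 11: 1084 + 279 = 1363
Selection 12: 1363 + 279 = 1642
Selection 13: 1642 + 279 = 1921
Selection 14: 1921 + 279 = 2200
Selection 15: 2200 + 279 = 2479
Selection 16: 2479 + 279 = 2758
Selection 17: 2758 + 279 = 3037
Selection 18: 3037 + 279 = 3316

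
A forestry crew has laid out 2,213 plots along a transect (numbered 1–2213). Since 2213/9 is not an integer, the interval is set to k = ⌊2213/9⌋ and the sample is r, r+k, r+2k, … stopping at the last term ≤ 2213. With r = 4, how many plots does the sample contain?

10

k = ⌊2213/9⌋ = 245
Achieved size = ⌊(2213 − 4)/245⌋ + 1 = ⌊2209/245⌋ + 1 = 9 + 1 = 10
(last selection: 4 + 9×245 = 2209 ≤ 2213; next would be 2454 > 2213)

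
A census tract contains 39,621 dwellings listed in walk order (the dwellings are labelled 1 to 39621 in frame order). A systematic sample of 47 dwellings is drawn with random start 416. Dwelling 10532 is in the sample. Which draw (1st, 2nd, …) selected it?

k = 39621/47 = 843
position = (10532 − 416)/843 + 1 = 10116/843 + 1 = 12 + 1 = 13

13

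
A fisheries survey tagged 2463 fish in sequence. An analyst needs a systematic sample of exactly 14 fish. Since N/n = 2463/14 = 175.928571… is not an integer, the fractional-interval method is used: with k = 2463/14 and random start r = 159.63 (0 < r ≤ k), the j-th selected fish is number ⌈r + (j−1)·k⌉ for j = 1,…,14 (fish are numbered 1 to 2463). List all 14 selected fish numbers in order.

j=1: r + 0k = 159.63 → ⌈·⌉ = 160
j=2: r + 1k = 335.558571… → ⌈·⌉ = 336
j=3: r + 2k = 511.487142… → ⌈·⌉ = 512
j=4: r + 3k = 687.415714… → ⌈·⌉ = 688
j=5: r + 4k = 863.344285… → ⌈·⌉ = 864
j=6: r + 5k = 1039.272857… → ⌈·⌉ = 1040
j=7: r + 6k = 1215.201428… → ⌈·⌉ = 1216
j=8: r + 7k = 1391.13 → ⌈·⌉ = 1392
j=9: r + 8k = 1567.058571… → ⌈·⌉ = 1568
j=10: r + 9k = 1742.987142… → ⌈·⌉ = 1743
j=11: r + 10k = 1918.915714… → ⌈·⌉ = 1919
j=12: r + 11k = 2094.844285… → ⌈·⌉ = 2095
j=13: r + 12k = 2270.772857… → ⌈·⌉ = 2271
j=14: r + 13k = 2446.701428… → ⌈·⌉ = 2447

160, 336, 512, 688, 864, 1040, 1216, 1392, 1568, 1743, 1919, 2095, 2271, 2447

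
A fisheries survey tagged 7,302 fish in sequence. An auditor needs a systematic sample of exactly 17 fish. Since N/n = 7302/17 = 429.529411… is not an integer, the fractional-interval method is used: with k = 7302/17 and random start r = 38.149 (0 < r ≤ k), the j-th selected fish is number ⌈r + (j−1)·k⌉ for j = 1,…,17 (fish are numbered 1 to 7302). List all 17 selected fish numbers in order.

39, 468, 898, 1327, 1757, 2186, 2616, 3045, 3475, 3904, 4334, 4763, 5193, 5623, 6052, 6482, 6911

j=1: r + 0k = 38.149 → ⌈·⌉ = 39
j=2: r + 1k = 467.678411… → ⌈·⌉ = 468
j=3: r + 2k = 897.207823… → ⌈·⌉ = 898
j=4: r + 3k = 1326.737235… → ⌈·⌉ = 1327
j=5: r + 4k = 1756.266647… → ⌈·⌉ = 1757
j=6: r + 5k = 2185.796058… → ⌈·⌉ = 2186
j=7: r + 6k = 2615.325470… → ⌈·⌉ = 2616
j=8: r + 7k = 3044.854882… → ⌈·⌉ = 3045
j=9: r + 8k = 3474.384294… → ⌈·⌉ = 3475
j=10: r + 9k = 3903.913705… → ⌈·⌉ = 3904
j=11: r + 10k = 4333.443117… → ⌈·⌉ = 4334
j=12: r + 11k = 4762.972529… → ⌈·⌉ = 4763
j=13: r + 12k = 5192.501941… → ⌈·⌉ = 5193
j=14: r + 13k = 5622.031352… → ⌈·⌉ = 5623
j=15: r + 14k = 6051.560764… → ⌈·⌉ = 6052
j=16: r + 15k = 6481.090176… → ⌈·⌉ = 6482
j=17: r + 16k = 6910.619588… → ⌈·⌉ = 6911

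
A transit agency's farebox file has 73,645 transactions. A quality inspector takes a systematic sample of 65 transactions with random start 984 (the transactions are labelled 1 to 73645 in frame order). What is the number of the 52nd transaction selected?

k = 73645/65 = 1133
52nd selection = r + (52−1)·k = 984 + 51×1133 = 984 + 57783 = 58767

58767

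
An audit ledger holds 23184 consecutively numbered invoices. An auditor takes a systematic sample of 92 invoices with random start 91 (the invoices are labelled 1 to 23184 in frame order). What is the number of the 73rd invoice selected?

18235

k = 23184/92 = 252
73rd selection = r + (73−1)·k = 91 + 72×252 = 91 + 18144 = 18235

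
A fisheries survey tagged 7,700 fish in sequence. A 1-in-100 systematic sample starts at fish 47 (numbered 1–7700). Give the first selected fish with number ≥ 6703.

6747

k = 100
Steps past start: ⌈(6703 − 47)/100⌉ = ⌈6656/100⌉ = 67
Selected fish: 47 + 67×100 = 6747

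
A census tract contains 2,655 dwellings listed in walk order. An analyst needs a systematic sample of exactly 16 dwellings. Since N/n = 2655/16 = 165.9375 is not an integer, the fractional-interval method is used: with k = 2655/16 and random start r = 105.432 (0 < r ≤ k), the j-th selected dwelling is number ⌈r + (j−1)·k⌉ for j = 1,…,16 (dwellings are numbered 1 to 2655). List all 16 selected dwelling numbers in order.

106, 272, 438, 604, 770, 936, 1102, 1267, 1433, 1599, 1765, 1931, 2097, 2263, 2429, 2595

j=1: r + 0k = 105.432 → ⌈·⌉ = 106
j=2: r + 1k = 271.3695 → ⌈·⌉ = 272
j=3: r + 2k = 437.307 → ⌈·⌉ = 438
j=4: r + 3k = 603.2445 → ⌈·⌉ = 604
j=5: r + 4k = 769.182 → ⌈·⌉ = 770
j=6: r + 5k = 935.1195 → ⌈·⌉ = 936
j=7: r + 6k = 1101.057 → ⌈·⌉ = 1102
j=8: r + 7k = 1266.9945 → ⌈·⌉ = 1267
j=9: r + 8k = 1432.932 → ⌈·⌉ = 1433
j=10: r + 9k = 1598.8695 → ⌈·⌉ = 1599
j=11: r + 10k = 1764.807 → ⌈·⌉ = 1765
j=12: r + 11k = 1930.7445 → ⌈·⌉ = 1931
j=13: r + 12k = 2096.682 → ⌈·⌉ = 2097
j=14: r + 13k = 2262.6195 → ⌈·⌉ = 2263
j=15: r + 14k = 2428.557 → ⌈·⌉ = 2429
j=16: r + 15k = 2594.4945 → ⌈·⌉ = 2595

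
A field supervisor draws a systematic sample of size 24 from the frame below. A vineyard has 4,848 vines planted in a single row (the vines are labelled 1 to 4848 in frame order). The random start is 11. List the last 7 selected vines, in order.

3445, 3647, 3849, 4051, 4253, 4455, 4657

k = N/n = 4848/24 = 202
18th selection = 11 + 17×202 = 3445
19th: 3445 + 202 = 3647
20th: 3647 + 202 = 3849
21st: 3849 + 202 = 4051
22nd: 4051 + 202 = 4253
23rd: 4253 + 202 = 4455
24th: 4455 + 202 = 4657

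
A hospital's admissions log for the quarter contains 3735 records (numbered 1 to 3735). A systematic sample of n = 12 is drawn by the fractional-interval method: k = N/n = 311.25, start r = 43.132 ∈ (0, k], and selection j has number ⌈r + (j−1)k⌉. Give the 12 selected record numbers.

44, 355, 666, 977, 1289, 1600, 1911, 2222, 2534, 2845, 3156, 3467

j=1: r + 0k = 43.132 → ⌈·⌉ = 44
j=2: r + 1k = 354.382 → ⌈·⌉ = 355
j=3: r + 2k = 665.632 → ⌈·⌉ = 666
j=4: r + 3k = 976.882 → ⌈·⌉ = 977
j=5: r + 4k = 1288.132 → ⌈·⌉ = 1289
j=6: r + 5k = 1599.382 → ⌈·⌉ = 1600
j=7: r + 6k = 1910.632 → ⌈·⌉ = 1911
j=8: r + 7k = 2221.882 → ⌈·⌉ = 2222
j=9: r + 8k = 2533.132 → ⌈·⌉ = 2534
j=10: r + 9k = 2844.382 → ⌈·⌉ = 2845
j=11: r + 10k = 3155.632 → ⌈·⌉ = 3156
j=12: r + 11k = 3466.882 → ⌈·⌉ = 3467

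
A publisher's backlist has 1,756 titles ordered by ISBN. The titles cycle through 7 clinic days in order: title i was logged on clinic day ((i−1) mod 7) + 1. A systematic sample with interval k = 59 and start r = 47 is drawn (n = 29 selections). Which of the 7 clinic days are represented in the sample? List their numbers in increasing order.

1, 2, 3, 4, 5, 6, 7

Consecutive selections differ by k = 59, so their clinic day numbers differ by 59 mod 7 = 3.
gcd(59, 7) = 1, so the sample visits 7/1 = 7 distinct residues mod 7.
Start 47 is clinic day 5; the clinic days hit are 1, 2, 3, 4, 5, 6, 7.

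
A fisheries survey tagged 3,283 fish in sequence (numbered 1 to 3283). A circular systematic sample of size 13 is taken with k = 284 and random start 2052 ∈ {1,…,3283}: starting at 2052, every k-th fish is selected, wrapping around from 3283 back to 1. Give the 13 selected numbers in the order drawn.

Selection 1: 2052
Selection 2: 2052 + 284 = 2336
Selection 3: 2336 + 284 = 2620
Selection 4: 2620 + 284 = 2904
Selection 5: 2904 + 284 = 3188
Selection 6: 3188 + 284 = 3472 → 3472 − 3283 = 189
Selection 7: 189 + 284 = 473
Selection 8: 473 + 284 = 757
Selection 9: 757 + 284 = 1041
Selection 10: 1041 + 284 = 1325
Selection 11: 1325 + 284 = 1609
Selection 12: 1609 + 284 = 1893
Selection 13: 1893 + 284 = 2177

2052, 2336, 2620, 2904, 3188, 189, 473, 757, 1041, 1325, 1609, 1893, 2177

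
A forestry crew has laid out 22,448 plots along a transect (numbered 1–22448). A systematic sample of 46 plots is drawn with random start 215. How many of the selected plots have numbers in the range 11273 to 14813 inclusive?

k = 22448/46 = 488
First selection ≥ 11273: 215 + ⌈(11273−215)/488⌉·488 = 215 + 23×488 = 11439
Last selection ≤ 14813: 215 + ⌊(14813−215)/488⌋·488 = 215 + 29×488 = 14367
Count = 29 − 23 + 1 = 7

7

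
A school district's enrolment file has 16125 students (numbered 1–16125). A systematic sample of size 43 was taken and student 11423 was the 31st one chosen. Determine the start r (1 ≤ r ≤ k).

173

k = 16125/43 = 375
r = 11423 − (31−1)×375 = 11423 − 11250 = 173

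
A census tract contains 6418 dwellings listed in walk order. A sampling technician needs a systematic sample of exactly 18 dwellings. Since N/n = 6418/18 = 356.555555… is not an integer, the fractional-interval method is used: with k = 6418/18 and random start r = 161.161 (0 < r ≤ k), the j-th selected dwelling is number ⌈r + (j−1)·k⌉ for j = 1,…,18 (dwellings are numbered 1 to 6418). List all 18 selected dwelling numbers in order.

162, 518, 875, 1231, 1588, 1944, 2301, 2658, 3014, 3371, 3727, 4084, 4440, 4797, 5153, 5510, 5867, 6223

j=1: r + 0k = 161.161 → ⌈·⌉ = 162
j=2: r + 1k = 517.716555… → ⌈·⌉ = 518
j=3: r + 2k = 874.272111… → ⌈·⌉ = 875
j=4: r + 3k = 1230.827666… → ⌈·⌉ = 1231
j=5: r + 4k = 1587.383222… → ⌈·⌉ = 1588
j=6: r + 5k = 1943.938777… → ⌈·⌉ = 1944
j=7: r + 6k = 2300.494333… → ⌈·⌉ = 2301
j=8: r + 7k = 2657.049888… → ⌈·⌉ = 2658
j=9: r + 8k = 3013.605444… → ⌈·⌉ = 3014
j=10: r + 9k = 3370.161 → ⌈·⌉ = 3371
j=11: r + 10k = 3726.716555… → ⌈·⌉ = 3727
j=12: r + 11k = 4083.272111… → ⌈·⌉ = 4084
j=13: r + 12k = 4439.827666… → ⌈·⌉ = 4440
j=14: r + 13k = 4796.383222… → ⌈·⌉ = 4797
j=15: r + 14k = 5152.938777… → ⌈·⌉ = 5153
j=16: r + 15k = 5509.494333… → ⌈·⌉ = 5510
j=17: r + 16k = 5866.049888… → ⌈·⌉ = 5867
j=18: r + 17k = 6222.605444… → ⌈·⌉ = 6223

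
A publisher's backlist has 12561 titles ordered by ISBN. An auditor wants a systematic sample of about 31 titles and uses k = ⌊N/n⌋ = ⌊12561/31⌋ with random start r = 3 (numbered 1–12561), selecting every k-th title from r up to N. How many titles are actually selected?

k = ⌊12561/31⌋ = 405
Achieved size = ⌊(12561 − 3)/405⌋ + 1 = ⌊12558/405⌋ + 1 = 31 + 1 = 32
(last selection: 3 + 31×405 = 12558 ≤ 12561; next would be 12963 > 12561)

32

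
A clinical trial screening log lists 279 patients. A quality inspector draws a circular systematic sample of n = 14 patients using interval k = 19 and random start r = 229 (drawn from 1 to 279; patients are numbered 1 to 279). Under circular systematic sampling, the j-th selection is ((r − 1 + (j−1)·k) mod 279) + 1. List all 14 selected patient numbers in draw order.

Selection 1: 229
Selection 2: 229 + 19 = 248
Selection 3: 248 + 19 = 267
Selection 4: 267 + 19 = 286 → 286 − 279 = 7
Selection 5: 7 + 19 = 26
Selection 6: 26 + 19 = 45
Selection 7: 45 + 19 = 64
Selection 8: 64 + 19 = 83
Selection 9: 83 + 19 = 102
Selection 10: 102 + 19 = 121
Selection 11: 121 + 19 = 140
Selection 12: 140 + 19 = 159
Selection 13: 159 + 19 = 178
Selection 14: 178 + 19 = 197

229, 248, 267, 7, 26, 45, 64, 83, 102, 121, 140, 159, 178, 197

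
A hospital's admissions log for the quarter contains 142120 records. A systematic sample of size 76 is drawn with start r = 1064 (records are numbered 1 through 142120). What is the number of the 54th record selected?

100174

k = 142120/76 = 1870
54th selection = r + (54−1)·k = 1064 + 53×1870 = 1064 + 99110 = 100174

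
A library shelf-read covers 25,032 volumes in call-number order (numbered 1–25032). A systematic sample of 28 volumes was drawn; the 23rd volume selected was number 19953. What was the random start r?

k = 25032/28 = 894
r = 19953 − (23−1)×894 = 19953 − 19668 = 285

285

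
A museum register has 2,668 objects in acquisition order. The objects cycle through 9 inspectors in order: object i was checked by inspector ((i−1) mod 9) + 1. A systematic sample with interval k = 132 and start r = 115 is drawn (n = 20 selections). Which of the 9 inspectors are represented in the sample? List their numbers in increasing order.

1, 4, 7

Consecutive selections differ by k = 132, so their inspector numbers differ by 132 mod 9 = 6.
gcd(132, 9) = 3, so the sample visits 9/3 = 3 distinct residues mod 9.
Start 115 is inspector 7; the inspectors hit are 1, 4, 7.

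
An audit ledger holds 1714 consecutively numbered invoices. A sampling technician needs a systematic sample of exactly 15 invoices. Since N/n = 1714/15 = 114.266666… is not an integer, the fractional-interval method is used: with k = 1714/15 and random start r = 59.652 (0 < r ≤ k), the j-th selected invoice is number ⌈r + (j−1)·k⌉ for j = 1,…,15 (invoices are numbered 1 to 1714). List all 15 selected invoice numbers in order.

60, 174, 289, 403, 517, 631, 746, 860, 974, 1089, 1203, 1317, 1431, 1546, 1660

j=1: r + 0k = 59.652 → ⌈·⌉ = 60
j=2: r + 1k = 173.918666… → ⌈·⌉ = 174
j=3: r + 2k = 288.185333… → ⌈·⌉ = 289
j=4: r + 3k = 402.452 → ⌈·⌉ = 403
j=5: r + 4k = 516.718666… → ⌈·⌉ = 517
j=6: r + 5k = 630.985333… → ⌈·⌉ = 631
j=7: r + 6k = 745.252 → ⌈·⌉ = 746
j=8: r + 7k = 859.518666… → ⌈·⌉ = 860
j=9: r + 8k = 973.785333… → ⌈·⌉ = 974
j=10: r + 9k = 1088.052 → ⌈·⌉ = 1089
j=11: r + 10k = 1202.318666… → ⌈·⌉ = 1203
j=12: r + 11k = 1316.585333… → ⌈·⌉ = 1317
j=13: r + 12k = 1430.852 → ⌈·⌉ = 1431
j=14: r + 13k = 1545.118666… → ⌈·⌉ = 1546
j=15: r + 14k = 1659.385333… → ⌈·⌉ = 1660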